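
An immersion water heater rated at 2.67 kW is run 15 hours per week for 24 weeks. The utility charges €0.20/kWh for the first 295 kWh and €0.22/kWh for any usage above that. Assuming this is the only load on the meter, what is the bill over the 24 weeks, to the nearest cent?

Runtime = 15 h/week × 24 weeks = 360 h
Energy = 2.67 kW × 360 h = 961.2 kWh
Tier 1 (0–295 kWh): 295 × €0.20 = €59
Above 295 kWh: 666.2 × €0.22 = €146.564
Bill = €205.56

€205.56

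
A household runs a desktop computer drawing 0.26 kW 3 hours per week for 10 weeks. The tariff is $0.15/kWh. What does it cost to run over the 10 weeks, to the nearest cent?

$1.17

Runtime = 3 h/week × 10 weeks = 30 h
Energy = 0.26 kW × 30 h = 7.8 kWh
Cost = 7.8 kWh × $0.15/kWh = $1.17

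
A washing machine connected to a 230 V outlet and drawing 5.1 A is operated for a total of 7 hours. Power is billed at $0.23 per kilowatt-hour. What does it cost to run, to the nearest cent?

Power = 5.1 A × 230 V = 1173 W = 1.173 kW
Energy = 1.173 kW × 7 h = 8.211 kWh
Cost = 8.211 kWh × $0.23/kWh = $1.89

$1.89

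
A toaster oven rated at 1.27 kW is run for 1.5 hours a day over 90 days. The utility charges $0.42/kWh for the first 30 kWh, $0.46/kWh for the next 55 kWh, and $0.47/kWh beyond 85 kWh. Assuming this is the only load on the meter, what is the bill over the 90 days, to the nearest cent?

$78.53

Runtime = 1.5 h/day × 90 days = 135 h
Energy = 1.27 kW × 135 h = 171.45 kWh
Tier 1 (0–30 kWh): 30 × $0.42 = $12.6
Tier 2 (30–85 kWh): 55 × $0.46 = $25.3
Above 85 kWh: 86.45 × $0.47 = $40.6315
Bill = $78.53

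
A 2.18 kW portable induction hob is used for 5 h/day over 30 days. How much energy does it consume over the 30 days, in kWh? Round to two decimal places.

327.00 kWh

Runtime = 5 h/day × 30 days = 150 h
Energy = 2.18 kW × 150 h = 327 kWh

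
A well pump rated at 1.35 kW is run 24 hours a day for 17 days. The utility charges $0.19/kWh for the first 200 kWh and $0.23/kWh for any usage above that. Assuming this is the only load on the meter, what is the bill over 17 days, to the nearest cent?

$118.68

Runtime = 24 h × 17 = 408 h
Energy = 1.35 kW × 408 h = 550.8 kWh
Tier 1 (0–200 kWh): 200 × $0.19 = $38
Above 200 kWh: 350.8 × $0.23 = $80.684
Bill = $118.68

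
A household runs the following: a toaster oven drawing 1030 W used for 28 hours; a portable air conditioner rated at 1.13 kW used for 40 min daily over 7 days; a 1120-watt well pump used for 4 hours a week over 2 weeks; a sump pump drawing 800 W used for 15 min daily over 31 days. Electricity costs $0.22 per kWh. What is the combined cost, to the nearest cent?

toaster oven: 1.03 kW × 28 h = 28.84 kWh
portable air conditioner: Runtime = 40 min × 7 = 280 min = 4.666666… h
portable air conditioner: 1.13 kW × 4.666666… h = 5.273333… kWh
well pump: Runtime = 4 h/week × 2 weeks = 8 h
well pump: 1.12 kW × 8 h = 8.96 kWh
sump pump: Runtime = 15 min × 31 = 465 min = 7.75 h
sump pump: 0.8 kW × 7.75 h = 6.2 kWh
Total energy = 49.273333… kWh
Cost = 49.273333… × $0.22 = $10.84

$10.84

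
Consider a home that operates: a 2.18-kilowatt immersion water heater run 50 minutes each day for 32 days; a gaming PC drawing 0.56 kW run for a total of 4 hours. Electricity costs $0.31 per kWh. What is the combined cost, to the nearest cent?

immersion water heater: Runtime = 50 min × 32 = 1600 min = 26.666666… h
immersion water heater: 2.18 kW × 26.666666… h = 58.133333… kWh
gaming PC: 0.56 kW × 4 h = 2.24 kWh
Total energy = 60.373333… kWh
Cost = 60.373333… × $0.31 = $18.72

$18.72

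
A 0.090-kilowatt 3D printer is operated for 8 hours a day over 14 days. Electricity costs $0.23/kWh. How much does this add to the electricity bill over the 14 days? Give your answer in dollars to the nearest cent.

Runtime = 8 h/day × 14 days = 112 h
Energy = 0.09 kW × 112 h = 10.08 kWh
Cost = 10.08 kWh × $0.23/kWh = $2.32

$2.32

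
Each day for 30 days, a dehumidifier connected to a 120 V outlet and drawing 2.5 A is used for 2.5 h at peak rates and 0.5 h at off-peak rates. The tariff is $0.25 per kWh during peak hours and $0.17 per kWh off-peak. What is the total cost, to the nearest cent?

$6.39

Power = 2.5 A × 120 V = 300 W = 0.3 kW
Peak energy = 0.3 kW × 2.5 h × 30 = 22.5 kWh
Off-peak energy = 0.3 kW × 0.5 h × 30 = 4.5 kWh
Cost = 22.5 × $0.25 + 4.5 × $0.17 = $5.625 + $0.765 = $6.39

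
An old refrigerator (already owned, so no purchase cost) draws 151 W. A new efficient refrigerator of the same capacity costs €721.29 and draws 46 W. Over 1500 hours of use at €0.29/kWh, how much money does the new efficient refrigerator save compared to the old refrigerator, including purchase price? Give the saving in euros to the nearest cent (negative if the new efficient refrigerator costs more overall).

old refrigerator: €0.00 + (151/1000) kW × 1500 h × €0.29 = €0.00 + €65.685 = €65.685
new efficient refrigerator: €721.29 + (46/1000) kW × 1500 h × €0.29 = €721.29 + €20.01 = €741.3
Saving = €65.685 − €741.3 = −€675.615 → -€675.62

-€675.62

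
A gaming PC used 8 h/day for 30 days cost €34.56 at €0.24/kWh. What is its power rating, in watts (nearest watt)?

600 W

Energy = €34.56 ÷ €0.24/kWh = 144 kWh
Runtime = 8 h/day × 30 days = 240 h
Power = 144 kWh ÷ 240 h = 0.6 kW = 600 W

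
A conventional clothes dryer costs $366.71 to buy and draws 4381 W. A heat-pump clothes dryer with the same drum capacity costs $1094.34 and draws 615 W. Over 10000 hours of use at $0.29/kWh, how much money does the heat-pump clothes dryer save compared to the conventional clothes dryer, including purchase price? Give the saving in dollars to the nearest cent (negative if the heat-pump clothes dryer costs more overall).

conventional clothes dryer: $366.71 + (4381/1000) kW × 10000 h × $0.29 = $366.71 + $12704.9 = $13071.61
heat-pump clothes dryer: $1094.34 + (615/1000) kW × 10000 h × $0.29 = $1094.34 + $1783.5 = $2877.84
Saving = $13071.61 − $2877.84 = $10193.77

$10193.77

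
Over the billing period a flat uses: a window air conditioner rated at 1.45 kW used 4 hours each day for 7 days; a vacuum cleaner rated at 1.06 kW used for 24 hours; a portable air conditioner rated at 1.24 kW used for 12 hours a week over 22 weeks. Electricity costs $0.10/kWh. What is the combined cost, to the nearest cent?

window air conditioner: Runtime = 4 h/day × 7 days = 28 h
window air conditioner: 1.45 kW × 28 h = 40.6 kWh
vacuum cleaner: 1.06 kW × 24 h = 25.44 kWh
portable air conditioner: Runtime = 12 h/week × 22 weeks = 264 h
portable air conditioner: 1.24 kW × 264 h = 327.36 kWh
Total energy = 393.4 kWh
Cost = 393.4 × $0.10 = $39.34

$39.34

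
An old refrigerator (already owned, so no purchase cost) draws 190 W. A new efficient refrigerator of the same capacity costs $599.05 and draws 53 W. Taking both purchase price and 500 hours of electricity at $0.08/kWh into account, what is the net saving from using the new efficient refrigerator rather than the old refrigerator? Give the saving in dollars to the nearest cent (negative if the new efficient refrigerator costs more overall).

-$593.57

old refrigerator: $0.00 + (190/1000) kW × 500 h × $0.08 = $0.00 + $7.6 = $7.6
new efficient refrigerator: $599.05 + (53/1000) kW × 500 h × $0.08 = $599.05 + $2.12 = $601.17
Saving = $7.6 − $601.17 = −$593.57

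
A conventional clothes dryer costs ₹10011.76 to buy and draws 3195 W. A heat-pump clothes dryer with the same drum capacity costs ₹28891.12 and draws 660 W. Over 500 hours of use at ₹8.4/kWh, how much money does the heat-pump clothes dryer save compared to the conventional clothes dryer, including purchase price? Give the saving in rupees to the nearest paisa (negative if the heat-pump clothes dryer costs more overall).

-₹8232.36

conventional clothes dryer: ₹10011.76 + (3195/1000) kW × 500 h × ₹8.4 = ₹10011.76 + ₹13419 = ₹23430.76
heat-pump clothes dryer: ₹28891.12 + (660/1000) kW × 500 h × ₹8.4 = ₹28891.12 + ₹2772 = ₹31663.12
Saving = ₹23430.76 − ₹31663.12 = −₹8232.36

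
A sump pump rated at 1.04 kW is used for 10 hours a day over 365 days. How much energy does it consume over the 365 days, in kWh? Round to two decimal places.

3796.00 kWh

Runtime = 10 h/day × 365 days = 3650 h
Energy = 1.04 kW × 3650 h = 3796 kWh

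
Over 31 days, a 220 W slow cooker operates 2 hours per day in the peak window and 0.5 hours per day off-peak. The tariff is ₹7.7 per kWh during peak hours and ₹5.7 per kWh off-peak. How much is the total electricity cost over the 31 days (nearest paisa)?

₹124.47

Peak energy = 0.22 kW × 2 h × 31 = 13.64 kWh
Off-peak energy = 0.22 kW × 0.5 h × 31 = 3.41 kWh
Cost = 13.64 × ₹7.7 + 3.41 × ₹5.7 = ₹105.028 + ₹19.437 = ₹124.47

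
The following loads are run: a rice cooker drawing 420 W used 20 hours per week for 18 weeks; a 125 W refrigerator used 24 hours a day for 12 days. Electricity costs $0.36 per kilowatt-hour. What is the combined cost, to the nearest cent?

$67.39

rice cooker: Runtime = 20 h/week × 18 weeks = 360 h
rice cooker: 0.42 kW × 360 h = 151.2 kWh
refrigerator: Runtime = 24 h × 12 = 288 h
refrigerator: 0.125 kW × 288 h = 36 kWh
Total energy = 187.2 kWh
Cost = 187.2 × $0.36 = $67.39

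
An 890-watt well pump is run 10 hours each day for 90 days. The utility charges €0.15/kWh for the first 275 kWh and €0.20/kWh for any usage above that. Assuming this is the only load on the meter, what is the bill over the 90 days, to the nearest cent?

€146.45

Runtime = 10 h/day × 90 days = 900 h
Energy = 0.89 kW × 900 h = 801 kWh
Tier 1 (0–275 kWh): 275 × €0.15 = €41.25
Above 275 kWh: 526 × €0.20 = €105.2
Bill = €146.45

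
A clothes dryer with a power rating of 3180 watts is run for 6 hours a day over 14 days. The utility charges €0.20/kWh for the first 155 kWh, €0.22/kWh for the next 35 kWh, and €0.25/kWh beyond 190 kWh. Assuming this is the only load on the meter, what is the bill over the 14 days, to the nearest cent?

Runtime = 6 h/day × 14 days = 84 h
Energy = 3.18 kW × 84 h = 267.12 kWh
Tier 1 (0–155 kWh): 155 × €0.20 = €31
Tier 2 (155–190 kWh): 35 × €0.22 = €7.7
Above 190 kWh: 77.12 × €0.25 = €19.28
Bill = €57.98

€57.98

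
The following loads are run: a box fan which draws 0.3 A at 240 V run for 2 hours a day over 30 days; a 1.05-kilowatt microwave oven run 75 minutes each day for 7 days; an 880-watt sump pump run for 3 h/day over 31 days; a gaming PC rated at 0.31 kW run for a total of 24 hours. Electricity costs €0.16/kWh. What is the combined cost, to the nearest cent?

box fan: Power = 0.3 A × 240 V = 72 W = 0.072 kW
box fan: Runtime = 2 h/day × 30 days = 60 h
box fan: 0.072 kW × 60 h = 4.32 kWh
microwave oven: Runtime = 75 min × 7 = 525 min = 8.75 h
microwave oven: 1.05 kW × 8.75 h = 9.1875 kWh
sump pump: Runtime = 3 h/day × 31 days = 93 h
sump pump: 0.88 kW × 93 h = 81.84 kWh
gaming PC: 0.31 kW × 24 h = 7.44 kWh
Total energy = 102.7875 kWh
Cost = 102.7875 × €0.16 = €16.45

€16.45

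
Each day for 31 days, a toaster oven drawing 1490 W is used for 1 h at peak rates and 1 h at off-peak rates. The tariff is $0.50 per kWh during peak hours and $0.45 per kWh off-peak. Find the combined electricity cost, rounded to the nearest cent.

Peak energy = 1.49 kW × 1 h × 31 = 46.19 kWh
Off-peak energy = 1.49 kW × 1 h × 31 = 46.19 kWh
Cost = 46.19 × $0.50 + 46.19 × $0.45 = $23.095 + $20.7855 = $43.88

$43.88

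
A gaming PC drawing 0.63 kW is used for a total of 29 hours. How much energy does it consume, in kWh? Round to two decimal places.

18.27 kWh

Energy = 0.63 kW × 29 h = 18.27 kWh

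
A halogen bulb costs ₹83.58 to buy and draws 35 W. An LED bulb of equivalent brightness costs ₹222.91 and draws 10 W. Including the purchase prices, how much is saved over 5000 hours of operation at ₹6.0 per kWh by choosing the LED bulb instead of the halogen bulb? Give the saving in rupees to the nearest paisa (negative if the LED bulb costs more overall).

₹610.67

halogen bulb: ₹83.58 + (35/1000) kW × 5000 h × ₹6.0 = ₹83.58 + ₹1050 = ₹1133.58
LED bulb: ₹222.91 + (10/1000) kW × 5000 h × ₹6.0 = ₹222.91 + ₹300 = ₹522.91
Saving = ₹1133.58 − ₹522.91 = ₹610.67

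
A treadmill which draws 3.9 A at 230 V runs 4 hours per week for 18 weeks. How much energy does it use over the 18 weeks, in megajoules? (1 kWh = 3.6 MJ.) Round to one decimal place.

232.5 MJ

Power = 3.9 A × 230 V = 897 W = 0.897 kW
Runtime = 4 h/week × 18 weeks = 72 h
Energy = 0.897 kW × 72 h = 64.584 kWh
= 64.584 × 3.6 MJ = 232.5 MJ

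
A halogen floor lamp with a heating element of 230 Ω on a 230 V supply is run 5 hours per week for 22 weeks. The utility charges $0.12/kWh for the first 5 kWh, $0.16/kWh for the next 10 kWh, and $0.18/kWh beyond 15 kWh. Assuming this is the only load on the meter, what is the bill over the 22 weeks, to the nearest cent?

Power = V²/R = 230²/230 = 230 W = 0.23 kW
Runtime = 5 h/week × 22 weeks = 110 h
Energy = 0.23 kW × 110 h = 25.3 kWh
Tier 1 (0–5 kWh): 5 × $0.12 = $0.6
Tier 2 (5–15 kWh): 10 × $0.16 = $1.6
Above 15 kWh: 10.3 × $0.18 = $1.854
Bill = $4.05

$4.05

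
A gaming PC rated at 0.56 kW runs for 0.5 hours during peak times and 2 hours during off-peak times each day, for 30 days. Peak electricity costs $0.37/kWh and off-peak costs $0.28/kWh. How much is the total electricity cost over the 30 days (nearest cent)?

Peak energy = 0.56 kW × 0.5 h × 30 = 8.4 kWh
Off-peak energy = 0.56 kW × 2 h × 30 = 33.6 kWh
Cost = 8.4 × $0.37 + 33.6 × $0.28 = $3.108 + $9.408 = $12.52

$12.52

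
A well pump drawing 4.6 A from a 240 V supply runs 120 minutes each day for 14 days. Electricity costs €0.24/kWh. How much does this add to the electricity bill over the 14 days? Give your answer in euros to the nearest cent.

Power = 4.6 A × 240 V = 1104 W = 1.104 kW
Runtime = 120 min × 14 = 1680 min = 28 h
Energy = 1.104 kW × 28 h = 30.912 kWh
Cost = 30.912 kWh × €0.24/kWh = €7.42

€7.42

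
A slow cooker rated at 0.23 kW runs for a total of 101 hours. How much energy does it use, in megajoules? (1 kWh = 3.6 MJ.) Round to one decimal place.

83.6 MJ

Energy = 0.23 kW × 101 h = 23.23 kWh
= 23.23 × 3.6 MJ = 83.6 MJ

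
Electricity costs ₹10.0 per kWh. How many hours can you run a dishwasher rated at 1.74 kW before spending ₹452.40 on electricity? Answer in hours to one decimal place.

Energy available = ₹452.40 ÷ ₹10.0/kWh = 45.24 kWh
Hours = 45.24 kWh ÷ 1.74 kW = 26.0 h

26.0 h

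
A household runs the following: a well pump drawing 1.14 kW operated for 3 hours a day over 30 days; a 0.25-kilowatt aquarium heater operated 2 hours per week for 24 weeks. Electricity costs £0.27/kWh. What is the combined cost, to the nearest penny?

£30.94

well pump: Runtime = 3 h/day × 30 days = 90 h
well pump: 1.14 kW × 90 h = 102.6 kWh
aquarium heater: Runtime = 2 h/week × 24 weeks = 48 h
aquarium heater: 0.25 kW × 48 h = 12 kWh
Total energy = 114.6 kWh
Cost = 114.6 × £0.27 = £30.94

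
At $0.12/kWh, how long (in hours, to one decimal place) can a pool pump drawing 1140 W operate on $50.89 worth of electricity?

372.0 h

Energy available = $50.89 ÷ $0.12/kWh = 424.0833 kWh
Hours = 424.0833 kWh ÷ 1.14 kW = 372.0 h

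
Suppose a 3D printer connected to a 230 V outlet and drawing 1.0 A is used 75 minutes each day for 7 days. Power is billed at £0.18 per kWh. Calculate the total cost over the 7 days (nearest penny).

£0.36

Power = 1.0 A × 230 V = 230 W = 0.23 kW
Runtime = 75 min × 7 = 525 min = 8.75 h
Energy = 0.23 kW × 8.75 h = 2.0125 kWh
Cost = 2.0125 kWh × £0.18/kWh = £0.36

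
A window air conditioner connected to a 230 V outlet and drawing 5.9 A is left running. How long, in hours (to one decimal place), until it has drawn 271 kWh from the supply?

199.7 h

Power = 5.9 A × 230 V = 1357 W = 1.357 kW
Hours = 271 kWh ÷ 1.357 kW = 199.7 h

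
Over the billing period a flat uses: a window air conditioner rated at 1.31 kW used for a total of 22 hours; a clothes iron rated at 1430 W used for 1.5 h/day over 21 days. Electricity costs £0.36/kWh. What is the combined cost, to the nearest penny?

window air conditioner: 1.31 kW × 22 h = 28.82 kWh
clothes iron: Runtime = 1.5 h/day × 21 days = 31.5 h
clothes iron: 1.43 kW × 31.5 h = 45.045 kWh
Total energy = 73.865 kWh
Cost = 73.865 × £0.36 = £26.59

£26.59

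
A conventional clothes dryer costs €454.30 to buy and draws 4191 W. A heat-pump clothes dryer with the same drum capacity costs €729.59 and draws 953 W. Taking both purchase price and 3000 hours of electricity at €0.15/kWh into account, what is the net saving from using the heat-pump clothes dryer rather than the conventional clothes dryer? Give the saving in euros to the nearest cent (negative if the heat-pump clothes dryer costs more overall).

conventional clothes dryer: €454.30 + (4191/1000) kW × 3000 h × €0.15 = €454.30 + €1885.95 = €2340.25
heat-pump clothes dryer: €729.59 + (953/1000) kW × 3000 h × €0.15 = €729.59 + €428.85 = €1158.44
Saving = €2340.25 − €1158.44 = €1181.81

€1181.81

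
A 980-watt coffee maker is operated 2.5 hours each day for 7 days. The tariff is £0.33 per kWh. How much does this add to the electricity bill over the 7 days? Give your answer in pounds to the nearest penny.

Runtime = 2.5 h/day × 7 days = 17.5 h
Energy = 0.98 kW × 17.5 h = 17.15 kWh
Cost = 17.15 kWh × £0.33/kWh = £5.66

£5.66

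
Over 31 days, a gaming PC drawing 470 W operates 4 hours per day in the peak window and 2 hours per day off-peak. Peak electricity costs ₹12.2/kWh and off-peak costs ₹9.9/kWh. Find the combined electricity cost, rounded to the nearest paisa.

₹999.50

Peak energy = 0.47 kW × 4 h × 31 = 58.28 kWh
Off-peak energy = 0.47 kW × 2 h × 31 = 29.14 kWh
Cost = 58.28 × ₹12.2 + 29.14 × ₹9.9 = ₹711.016 + ₹288.486 = ₹999.50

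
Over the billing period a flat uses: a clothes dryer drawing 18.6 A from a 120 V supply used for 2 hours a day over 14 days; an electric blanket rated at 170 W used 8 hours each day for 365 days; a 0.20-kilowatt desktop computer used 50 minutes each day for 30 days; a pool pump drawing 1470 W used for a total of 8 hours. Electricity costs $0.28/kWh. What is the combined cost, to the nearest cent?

$161.18

clothes dryer: Power = 18.6 A × 120 V = 2232 W = 2.232 kW
clothes dryer: Runtime = 2 h/day × 14 days = 28 h
clothes dryer: 2.232 kW × 28 h = 62.496 kWh
electric blanket: Runtime = 8 h/day × 365 days = 2920 h
electric blanket: 0.17 kW × 2920 h = 496.4 kWh
desktop computer: Runtime = 50 min × 30 = 1500 min = 25 h
desktop computer: 0.2 kW × 25 h = 5 kWh
pool pump: 1.47 kW × 8 h = 11.76 kWh
Total energy = 575.656 kWh
Cost = 575.656 × $0.28 = $161.18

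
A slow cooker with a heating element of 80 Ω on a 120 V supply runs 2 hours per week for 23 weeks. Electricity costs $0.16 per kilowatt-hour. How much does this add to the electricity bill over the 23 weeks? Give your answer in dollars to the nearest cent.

Power = V²/R = 120²/80 = 180 W = 0.18 kW
Runtime = 2 h/week × 23 weeks = 46 h
Energy = 0.18 kW × 46 h = 8.28 kWh
Cost = 8.28 kWh × $0.16/kWh = $1.32

$1.32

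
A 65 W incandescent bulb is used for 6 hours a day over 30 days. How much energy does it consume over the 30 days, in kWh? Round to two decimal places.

11.70 kWh

Runtime = 6 h/day × 30 days = 180 h
Energy = 0.065 kW × 180 h = 11.7 kWh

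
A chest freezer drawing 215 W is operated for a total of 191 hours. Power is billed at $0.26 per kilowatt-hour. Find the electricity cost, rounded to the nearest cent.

$10.68

Energy = 0.215 kW × 191 h = 41.065 kWh
Cost = 41.065 kWh × $0.26/kWh = $10.68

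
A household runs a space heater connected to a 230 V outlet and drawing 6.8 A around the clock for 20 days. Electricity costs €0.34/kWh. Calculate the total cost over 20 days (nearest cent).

€255.24

Power = 6.8 A × 230 V = 1564 W = 1.564 kW
Runtime = 24 h × 20 = 480 h
Energy = 1.564 kW × 480 h = 750.72 kWh
Cost = 750.72 kWh × €0.34/kWh = €255.24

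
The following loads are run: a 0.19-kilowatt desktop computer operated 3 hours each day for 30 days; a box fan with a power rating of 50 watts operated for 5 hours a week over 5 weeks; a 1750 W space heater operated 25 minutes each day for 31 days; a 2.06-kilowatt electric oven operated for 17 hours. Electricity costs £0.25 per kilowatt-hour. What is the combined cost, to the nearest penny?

£18.99

desktop computer: Runtime = 3 h/day × 30 days = 90 h
desktop computer: 0.19 kW × 90 h = 17.1 kWh
box fan: Runtime = 5 h/week × 5 weeks = 25 h
box fan: 0.05 kW × 25 h = 1.25 kWh
space heater: Runtime = 25 min × 31 = 775 min = 12.916666… h
space heater: 1.75 kW × 12.916666… h = 22.604166… kWh
electric oven: 2.06 kW × 17 h = 35.02 kWh
Total energy = 75.974166… kWh
Cost = 75.974166… × £0.25 = £18.99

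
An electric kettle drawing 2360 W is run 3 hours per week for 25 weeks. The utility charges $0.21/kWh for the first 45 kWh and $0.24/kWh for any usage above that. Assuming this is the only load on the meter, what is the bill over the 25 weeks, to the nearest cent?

Runtime = 3 h/week × 25 weeks = 75 h
Energy = 2.36 kW × 75 h = 177 kWh
Tier 1 (0–45 kWh): 45 × $0.21 = $9.45
Above 45 kWh: 132 × $0.24 = $31.68
Bill = $41.13

$41.13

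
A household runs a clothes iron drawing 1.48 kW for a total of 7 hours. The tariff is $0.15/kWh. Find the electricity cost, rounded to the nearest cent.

Energy = 1.48 kW × 7 h = 10.36 kWh
Cost = 10.36 kWh × $0.15/kWh = $1.55

$1.55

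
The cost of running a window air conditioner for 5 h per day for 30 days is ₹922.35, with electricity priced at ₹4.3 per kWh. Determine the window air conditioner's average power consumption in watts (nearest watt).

Energy = ₹922.35 ÷ ₹4.3/kWh = 214.5 kWh
Runtime = 5 h/day × 30 days = 150 h
Power = 214.5 kWh ÷ 150 h = 1.43 kW = 1430 W

1430 W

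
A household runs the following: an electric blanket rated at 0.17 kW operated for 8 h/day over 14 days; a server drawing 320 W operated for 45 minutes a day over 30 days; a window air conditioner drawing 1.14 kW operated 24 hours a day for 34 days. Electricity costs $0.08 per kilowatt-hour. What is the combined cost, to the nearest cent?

electric blanket: Runtime = 8 h/day × 14 days = 112 h
electric blanket: 0.17 kW × 112 h = 19.04 kWh
server: Runtime = 45 min × 30 = 1350 min = 22.5 h
server: 0.32 kW × 22.5 h = 7.2 kWh
window air conditioner: Runtime = 24 h × 34 = 816 h
window air conditioner: 1.14 kW × 816 h = 930.24 kWh
Total energy = 956.48 kWh
Cost = 956.48 × $0.08 = $76.52

$76.52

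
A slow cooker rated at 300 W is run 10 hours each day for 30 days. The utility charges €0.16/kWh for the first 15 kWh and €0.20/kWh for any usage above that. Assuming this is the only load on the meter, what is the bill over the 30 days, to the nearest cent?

Runtime = 10 h/day × 30 days = 300 h
Energy = 0.3 kW × 300 h = 90 kWh
Tier 1 (0–15 kWh): 15 × €0.16 = €2.4
Above 15 kWh: 75 × €0.20 = €15
Bill = €17.40

€17.40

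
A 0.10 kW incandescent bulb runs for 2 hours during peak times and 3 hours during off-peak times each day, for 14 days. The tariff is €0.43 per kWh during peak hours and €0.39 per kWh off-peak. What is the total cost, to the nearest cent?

€2.84

Peak energy = 0.1 kW × 2 h × 14 = 2.8 kWh
Off-peak energy = 0.1 kW × 3 h × 14 = 4.2 kWh
Cost = 2.8 × €0.43 + 4.2 × €0.39 = €1.204 + €1.638 = €2.84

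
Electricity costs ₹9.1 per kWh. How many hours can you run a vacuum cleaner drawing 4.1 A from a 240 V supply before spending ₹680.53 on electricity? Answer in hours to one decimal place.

Power = 4.1 A × 240 V = 984 W = 0.984 kW
Energy available = ₹680.53 ÷ ₹9.1/kWh = 74.7835 kWh
Hours = 74.7835 kWh ÷ 0.984 kW = 76.0 h

76.0 h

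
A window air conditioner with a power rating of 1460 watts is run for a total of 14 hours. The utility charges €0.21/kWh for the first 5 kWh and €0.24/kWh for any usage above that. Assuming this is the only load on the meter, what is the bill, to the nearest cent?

€4.76

Energy = 1.46 kW × 14 h = 20.44 kWh
Tier 1 (0–5 kWh): 5 × €0.21 = €1.05
Above 5 kWh: 15.44 × €0.24 = €3.7056
Bill = €4.76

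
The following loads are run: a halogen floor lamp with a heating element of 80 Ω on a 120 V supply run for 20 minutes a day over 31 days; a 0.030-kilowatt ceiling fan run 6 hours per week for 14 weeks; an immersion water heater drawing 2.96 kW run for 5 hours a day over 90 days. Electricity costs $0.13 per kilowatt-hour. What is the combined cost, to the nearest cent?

halogen floor lamp: Power = V²/R = 120²/80 = 180 W = 0.18 kW
halogen floor lamp: Runtime = 20 min × 31 = 620 min = 10.333333… h
halogen floor lamp: 0.18 kW × 10.333333… h = 1.86 kWh
ceiling fan: Runtime = 6 h/week × 14 weeks = 84 h
ceiling fan: 0.03 kW × 84 h = 2.52 kWh
immersion water heater: Runtime = 5 h/day × 90 days = 450 h
immersion water heater: 2.96 kW × 450 h = 1332 kWh
Total energy = 1336.38 kWh
Cost = 1336.38 × $0.13 = $173.73

$173.73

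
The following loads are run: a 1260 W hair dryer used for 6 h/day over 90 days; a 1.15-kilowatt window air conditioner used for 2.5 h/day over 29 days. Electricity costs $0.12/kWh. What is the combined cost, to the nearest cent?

hair dryer: Runtime = 6 h/day × 90 days = 540 h
hair dryer: 1.26 kW × 540 h = 680.4 kWh
window air conditioner: Runtime = 2.5 h/day × 29 days = 72.5 h
window air conditioner: 1.15 kW × 72.5 h = 83.375 kWh
Total energy = 763.775 kWh
Cost = 763.775 × $0.12 = $91.65

$91.65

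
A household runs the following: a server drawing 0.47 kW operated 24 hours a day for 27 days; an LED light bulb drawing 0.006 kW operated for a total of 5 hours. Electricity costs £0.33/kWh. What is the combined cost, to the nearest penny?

£100.51

server: Runtime = 24 h × 27 = 648 h
server: 0.47 kW × 648 h = 304.56 kWh
LED light bulb: 0.006 kW × 5 h = 0.03 kWh
Total energy = 304.59 kWh
Cost = 304.59 × £0.33 = £100.51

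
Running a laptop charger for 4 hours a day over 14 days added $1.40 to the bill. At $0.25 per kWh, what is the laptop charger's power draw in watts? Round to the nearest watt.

Energy = $1.40 ÷ $0.25/kWh = 5.6 kWh
Runtime = 4 h/day × 14 days = 56 h
Power = 5.6 kWh ÷ 56 h = 0.1 kW = 100 W

100 W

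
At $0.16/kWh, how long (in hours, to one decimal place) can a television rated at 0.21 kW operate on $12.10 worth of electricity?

Energy available = $12.10 ÷ $0.16/kWh = 75.625 kWh
Hours = 75.625 kWh ÷ 0.21 kW = 360.1 h

360.1 h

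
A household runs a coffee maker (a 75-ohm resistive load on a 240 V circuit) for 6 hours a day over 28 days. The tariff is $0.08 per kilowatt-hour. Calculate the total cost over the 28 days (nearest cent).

$10.32

Power = V²/R = 240²/75 = 768 W = 0.768 kW
Runtime = 6 h/day × 28 days = 168 h
Energy = 0.768 kW × 168 h = 129.024 kWh
Cost = 129.024 kWh × $0.08/kWh = $10.32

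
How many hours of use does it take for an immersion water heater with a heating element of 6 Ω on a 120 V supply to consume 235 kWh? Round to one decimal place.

Power = V²/R = 120²/6 = 2400 W = 2.4 kW
Hours = 235 kWh ÷ 2.4 kW = 97.9 h

97.9 h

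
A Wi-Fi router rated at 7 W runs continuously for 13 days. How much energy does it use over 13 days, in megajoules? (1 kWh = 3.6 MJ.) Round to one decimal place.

Runtime = 24 h × 13 = 312 h
Energy = 0.007 kW × 312 h = 2.184 kWh
= 2.184 × 3.6 MJ = 7.9 MJ

7.9 MJ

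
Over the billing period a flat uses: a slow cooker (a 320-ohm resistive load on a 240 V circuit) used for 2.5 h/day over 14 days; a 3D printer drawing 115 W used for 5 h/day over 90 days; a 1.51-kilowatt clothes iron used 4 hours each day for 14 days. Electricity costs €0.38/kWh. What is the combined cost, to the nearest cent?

€54.19

slow cooker: Power = V²/R = 240²/320 = 180 W = 0.18 kW
slow cooker: Runtime = 2.5 h/day × 14 days = 35 h
slow cooker: 0.18 kW × 35 h = 6.3 kWh
3D printer: Runtime = 5 h/day × 90 days = 450 h
3D printer: 0.115 kW × 450 h = 51.75 kWh
clothes iron: Runtime = 4 h/day × 14 days = 56 h
clothes iron: 1.51 kW × 56 h = 84.56 kWh
Total energy = 142.61 kWh
Cost = 142.61 × €0.38 = €54.19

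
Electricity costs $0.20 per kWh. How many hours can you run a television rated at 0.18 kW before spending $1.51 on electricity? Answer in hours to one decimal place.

41.9 h

Energy available = $1.51 ÷ $0.20/kWh = 7.55 kWh
Hours = 7.55 kWh ÷ 0.18 kW = 41.9 h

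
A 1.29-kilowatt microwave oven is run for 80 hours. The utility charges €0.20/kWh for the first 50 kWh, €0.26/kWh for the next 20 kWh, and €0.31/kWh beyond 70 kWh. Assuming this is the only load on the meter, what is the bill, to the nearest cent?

€25.49

Energy = 1.29 kW × 80 h = 103.2 kWh
Tier 1 (0–50 kWh): 50 × €0.20 = €10
Tier 2 (50–70 kWh): 20 × €0.26 = €5.2
Above 70 kWh: 33.2 × €0.31 = €10.292
Bill = €25.49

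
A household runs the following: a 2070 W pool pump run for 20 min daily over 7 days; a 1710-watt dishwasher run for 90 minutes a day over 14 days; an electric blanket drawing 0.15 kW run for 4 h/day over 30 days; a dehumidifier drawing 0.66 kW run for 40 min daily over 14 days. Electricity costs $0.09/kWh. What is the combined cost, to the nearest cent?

pool pump: Runtime = 20 min × 7 = 140 min = 2.333333… h
pool pump: 2.07 kW × 2.333333… h = 4.83 kWh
dishwasher: Runtime = 90 min × 14 = 1260 min = 21 h
dishwasher: 1.71 kW × 21 h = 35.91 kWh
electric blanket: Runtime = 4 h/day × 30 days = 120 h
electric blanket: 0.15 kW × 120 h = 18 kWh
dehumidifier: Runtime = 40 min × 14 = 560 min = 9.333333… h
dehumidifier: 0.66 kW × 9.333333… h = 6.16 kWh
Total energy = 64.9 kWh
Cost = 64.9 × $0.09 = $5.84

$5.84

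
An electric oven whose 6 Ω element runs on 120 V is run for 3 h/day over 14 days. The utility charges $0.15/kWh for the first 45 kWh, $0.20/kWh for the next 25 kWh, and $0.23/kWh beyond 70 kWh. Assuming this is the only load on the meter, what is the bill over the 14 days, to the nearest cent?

$18.83

Power = V²/R = 120²/6 = 2400 W = 2.4 kW
Runtime = 3 h/day × 14 days = 42 h
Energy = 2.4 kW × 42 h = 100.8 kWh
Tier 1 (0–45 kWh): 45 × $0.15 = $6.75
Tier 2 (45–70 kWh): 25 × $0.20 = $5
Above 70 kWh: 30.8 × $0.23 = $7.084
Bill = $18.83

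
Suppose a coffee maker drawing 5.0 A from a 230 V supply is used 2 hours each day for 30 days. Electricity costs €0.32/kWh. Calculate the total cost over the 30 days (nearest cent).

Power = 5.0 A × 230 V = 1150 W = 1.15 kW
Runtime = 2 h/day × 30 days = 60 h
Energy = 1.15 kW × 60 h = 69 kWh
Cost = 69 kWh × €0.32/kWh = €22.08

€22.08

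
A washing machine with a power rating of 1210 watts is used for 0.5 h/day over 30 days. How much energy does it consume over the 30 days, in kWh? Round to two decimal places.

Runtime = 0.5 h/day × 30 days = 15 h
Energy = 1.21 kW × 15 h = 18.15 kWh

18.15 kWh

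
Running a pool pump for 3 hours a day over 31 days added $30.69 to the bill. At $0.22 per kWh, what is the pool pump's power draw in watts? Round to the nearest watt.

Energy = $30.69 ÷ $0.22/kWh = 139.5 kWh
Runtime = 3 h/day × 31 days = 93 h
Power = 139.5 kWh ÷ 93 h = 1.5 kW = 1500 W

1500 W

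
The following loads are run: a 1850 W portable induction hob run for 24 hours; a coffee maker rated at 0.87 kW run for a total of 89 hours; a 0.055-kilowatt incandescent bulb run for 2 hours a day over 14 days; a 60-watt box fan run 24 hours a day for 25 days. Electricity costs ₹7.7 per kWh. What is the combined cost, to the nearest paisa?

portable induction hob: 1.85 kW × 24 h = 44.4 kWh
coffee maker: 0.87 kW × 89 h = 77.43 kWh
incandescent bulb: Runtime = 2 h/day × 14 days = 28 h
incandescent bulb: 0.055 kW × 28 h = 1.54 kWh
box fan: Runtime = 24 h × 25 = 600 h
box fan: 0.06 kW × 600 h = 36 kWh
Total energy = 159.37 kWh
Cost = 159.37 × ₹7.7 = ₹1227.15

₹1227.15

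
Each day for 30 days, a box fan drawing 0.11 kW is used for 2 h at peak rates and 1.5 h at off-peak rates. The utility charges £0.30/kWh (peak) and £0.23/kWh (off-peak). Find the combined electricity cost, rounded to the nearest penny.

Peak energy = 0.11 kW × 2 h × 30 = 6.6 kWh
Off-peak energy = 0.11 kW × 1.5 h × 30 = 4.95 kWh
Cost = 6.6 × £0.30 + 4.95 × £0.23 = £1.98 + £1.1385 = £3.12

£3.12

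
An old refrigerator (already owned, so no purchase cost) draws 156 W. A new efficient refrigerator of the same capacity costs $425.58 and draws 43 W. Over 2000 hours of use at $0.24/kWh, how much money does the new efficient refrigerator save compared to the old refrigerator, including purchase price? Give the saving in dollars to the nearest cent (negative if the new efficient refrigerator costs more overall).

-$371.34

old refrigerator: $0.00 + (156/1000) kW × 2000 h × $0.24 = $0.00 + $74.88 = $74.88
new efficient refrigerator: $425.58 + (43/1000) kW × 2000 h × $0.24 = $425.58 + $20.64 = $446.22
Saving = $74.88 − $446.22 = −$371.34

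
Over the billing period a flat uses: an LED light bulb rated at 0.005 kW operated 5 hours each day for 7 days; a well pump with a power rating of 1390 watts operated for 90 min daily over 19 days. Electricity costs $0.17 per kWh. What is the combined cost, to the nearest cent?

$6.76

LED light bulb: Runtime = 5 h/day × 7 days = 35 h
LED light bulb: 0.005 kW × 35 h = 0.175 kWh
well pump: Runtime = 90 min × 19 = 1710 min = 28.5 h
well pump: 1.39 kW × 28.5 h = 39.615 kWh
Total energy = 39.79 kWh
Cost = 39.79 × $0.17 = $6.76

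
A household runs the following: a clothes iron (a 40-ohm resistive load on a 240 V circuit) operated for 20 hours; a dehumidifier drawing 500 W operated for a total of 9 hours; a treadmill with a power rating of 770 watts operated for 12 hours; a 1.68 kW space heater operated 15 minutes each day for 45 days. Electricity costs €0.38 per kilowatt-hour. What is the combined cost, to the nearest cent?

clothes iron: Power = V²/R = 240²/40 = 1440 W = 1.44 kW
clothes iron: 1.44 kW × 20 h = 28.8 kWh
dehumidifier: 0.5 kW × 9 h = 4.5 kWh
treadmill: 0.77 kW × 12 h = 9.24 kWh
space heater: Runtime = 15 min × 45 = 675 min = 11.25 h
space heater: 1.68 kW × 11.25 h = 18.9 kWh
Total energy = 61.44 kWh
Cost = 61.44 × €0.38 = €23.35

€23.35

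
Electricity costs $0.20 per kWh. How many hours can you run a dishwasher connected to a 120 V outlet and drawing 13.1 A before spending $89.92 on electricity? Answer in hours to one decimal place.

286.0 h

Power = 13.1 A × 120 V = 1572 W = 1.572 kW
Energy available = $89.92 ÷ $0.20/kWh = 449.6 kWh
Hours = 449.6 kWh ÷ 1.572 kW = 286.0 h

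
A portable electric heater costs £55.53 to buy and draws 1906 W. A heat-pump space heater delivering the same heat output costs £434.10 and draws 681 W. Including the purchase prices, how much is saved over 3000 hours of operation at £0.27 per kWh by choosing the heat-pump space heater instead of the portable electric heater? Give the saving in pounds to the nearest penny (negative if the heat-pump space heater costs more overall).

portable electric heater: £55.53 + (1906/1000) kW × 3000 h × £0.27 = £55.53 + £1543.86 = £1599.39
heat-pump space heater: £434.10 + (681/1000) kW × 3000 h × £0.27 = £434.10 + £551.61 = £985.71
Saving = £1599.39 − £985.71 = £613.68

£613.68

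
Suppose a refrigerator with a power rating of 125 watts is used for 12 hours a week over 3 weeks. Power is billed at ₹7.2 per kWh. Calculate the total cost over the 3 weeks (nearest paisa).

₹32.40

Runtime = 12 h/week × 3 weeks = 36 h
Energy = 0.125 kW × 36 h = 4.5 kWh
Cost = 4.5 kWh × ₹7.2/kWh = ₹32.40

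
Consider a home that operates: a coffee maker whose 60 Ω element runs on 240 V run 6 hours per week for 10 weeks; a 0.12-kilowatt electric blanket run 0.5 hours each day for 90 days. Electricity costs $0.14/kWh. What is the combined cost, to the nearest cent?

coffee maker: Power = V²/R = 240²/60 = 960 W = 0.96 kW
coffee maker: Runtime = 6 h/week × 10 weeks = 60 h
coffee maker: 0.96 kW × 60 h = 57.6 kWh
electric blanket: Runtime = 0.5 h/day × 90 days = 45 h
electric blanket: 0.12 kW × 45 h = 5.4 kWh
Total energy = 63 kWh
Cost = 63 × $0.14 = $8.82

$8.82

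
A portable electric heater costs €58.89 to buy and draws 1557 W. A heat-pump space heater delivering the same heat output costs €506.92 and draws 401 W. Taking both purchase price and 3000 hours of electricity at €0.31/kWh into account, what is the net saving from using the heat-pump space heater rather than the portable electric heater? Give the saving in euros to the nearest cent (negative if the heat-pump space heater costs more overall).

€627.05

portable electric heater: €58.89 + (1557/1000) kW × 3000 h × €0.31 = €58.89 + €1448.01 = €1506.9
heat-pump space heater: €506.92 + (401/1000) kW × 3000 h × €0.31 = €506.92 + €372.93 = €879.85
Saving = €1506.9 − €879.85 = €627.05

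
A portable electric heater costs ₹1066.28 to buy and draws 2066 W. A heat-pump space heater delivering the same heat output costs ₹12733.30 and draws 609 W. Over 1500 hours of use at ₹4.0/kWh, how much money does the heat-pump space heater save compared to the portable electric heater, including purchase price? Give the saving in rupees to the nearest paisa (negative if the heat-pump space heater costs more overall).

portable electric heater: ₹1066.28 + (2066/1000) kW × 1500 h × ₹4.0 = ₹1066.28 + ₹12396 = ₹13462.28
heat-pump space heater: ₹12733.30 + (609/1000) kW × 1500 h × ₹4.0 = ₹12733.30 + ₹3654 = ₹16387.3
Saving = ₹13462.28 − ₹16387.3 = −₹2925.02

-₹2925.02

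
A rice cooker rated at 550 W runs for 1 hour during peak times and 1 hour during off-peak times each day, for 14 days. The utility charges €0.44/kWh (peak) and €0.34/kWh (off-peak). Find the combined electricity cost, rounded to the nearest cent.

Peak energy = 0.55 kW × 1 h × 14 = 7.7 kWh
Off-peak energy = 0.55 kW × 1 h × 14 = 7.7 kWh
Cost = 7.7 × €0.44 + 7.7 × €0.34 = €3.388 + €2.618 = €6.01

€6.01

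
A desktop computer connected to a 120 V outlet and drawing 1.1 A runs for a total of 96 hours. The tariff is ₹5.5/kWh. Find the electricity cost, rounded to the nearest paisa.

₹69.70

Power = 1.1 A × 120 V = 132 W = 0.132 kW
Energy = 0.132 kW × 96 h = 12.672 kWh
Cost = 12.672 kWh × ₹5.5/kWh = ₹69.70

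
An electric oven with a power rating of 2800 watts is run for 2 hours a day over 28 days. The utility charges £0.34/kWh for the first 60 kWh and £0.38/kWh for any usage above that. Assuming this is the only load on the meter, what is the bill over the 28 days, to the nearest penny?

£57.18

Runtime = 2 h/day × 28 days = 56 h
Energy = 2.8 kW × 56 h = 156.8 kWh
Tier 1 (0–60 kWh): 60 × £0.34 = £20.4
Above 60 kWh: 96.8 × £0.38 = £36.784
Bill = £57.18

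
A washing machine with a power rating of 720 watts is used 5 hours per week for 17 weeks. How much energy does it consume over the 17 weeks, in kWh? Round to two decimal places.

61.20 kWh

Runtime = 5 h/week × 17 weeks = 85 h
Energy = 0.72 kW × 85 h = 61.2 kWh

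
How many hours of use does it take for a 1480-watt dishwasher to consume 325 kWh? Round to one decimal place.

Hours = 325 kWh ÷ 1.48 kW = 219.6 h

219.6 h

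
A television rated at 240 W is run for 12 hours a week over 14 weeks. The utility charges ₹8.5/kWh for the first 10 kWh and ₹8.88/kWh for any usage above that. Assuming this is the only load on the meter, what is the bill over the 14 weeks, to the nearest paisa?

₹354.24

Runtime = 12 h/week × 14 weeks = 168 h
Energy = 0.24 kW × 168 h = 40.32 kWh
Tier 1 (0–10 kWh): 10 × ₹8.5 = ₹85
Above 10 kWh: 30.32 × ₹8.88 = ₹269.2416
Bill = ₹354.24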